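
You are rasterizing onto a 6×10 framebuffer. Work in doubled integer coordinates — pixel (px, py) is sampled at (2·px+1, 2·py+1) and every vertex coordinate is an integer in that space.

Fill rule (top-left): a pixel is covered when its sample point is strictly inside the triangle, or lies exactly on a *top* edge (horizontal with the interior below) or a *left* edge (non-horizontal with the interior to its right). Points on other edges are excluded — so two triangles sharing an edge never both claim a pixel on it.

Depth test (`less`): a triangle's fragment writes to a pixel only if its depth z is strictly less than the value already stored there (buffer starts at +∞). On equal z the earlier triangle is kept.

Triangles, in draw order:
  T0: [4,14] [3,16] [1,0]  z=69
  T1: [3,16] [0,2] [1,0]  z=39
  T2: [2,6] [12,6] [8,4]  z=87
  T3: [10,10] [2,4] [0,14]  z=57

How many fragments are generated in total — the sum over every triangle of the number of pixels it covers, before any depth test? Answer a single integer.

T0:
  2·area = 20
  edge (4, 14)→(3, 16): d=(-1,2) right/bottom  bias=-1
  edge (3, 16)→(1, 0): d=(-2,-16) top-left  bias=+0
  edge (1, 0)→(4, 14): d=(3,14) right/bottom  bias=-1
    (1,5)@(3, 11): e=[5,10,5] → X
    (2,5)@(5, 11): e=[1,42,-23] → .
    (1,6)@(3, 13): e=[3,6,11] → X
    (2,6)@(5, 13): e=[-1,38,-17] → .
    (1,7)@(3, 15): e=[1,2,17] → X
    (2,7)@(5, 15): e=[-3,34,-11] → .
    (1,8)@(3, 17): e=[-1,-2,23] → .
  covered (3 px):
    . . . . . .
    . . . . . .
    . . . . . .
    . . . . . .
    . . . . . .
    . X . . . .
    . X . . . .
    . X . . . .
    . . . . . .
    . . . . . .
T1:
  2·area = 20
  edge (3, 16)→(0, 2): d=(-3,-14) top-left  bias=+0
  edge (0, 2)→(1, 0): d=(1,-2) top-left  bias=+0
  edge (1, 0)→(3, 16): d=(2,16) right/bottom  bias=-1
    (0,0)@(1, 1): e=[17,1,2] → X
    (1,0)@(3, 1): e=[45,5,-30] → .
    (0,1)@(1, 3): e=[11,3,6] → X
    (1,1)@(3, 3): e=[39,7,-26] → .
    (0,2)@(1, 5): e=[5,5,10] → X
    (1,2)@(3, 5): e=[33,9,-22] → .
    (0,3)@(1, 7): e=[-1,7,14] → .
  covered (3 px):
    X . . . . .
    X . . . . .
    X . . . . .
    . . . . . .
    . . . . . .
    . . . . . .
    . . . . . .
    . . . . . .
    . . . . . .
    . . . . . .
T2:
  2·area = 20  (B↔C swapped to make it positive)
  edge (2, 6)→(8, 4): d=(6,-2) top-left  bias=+0
  edge (8, 4)→(12, 6): d=(4,2) right/bottom  bias=-1
  edge (12, 6)→(2, 6): d=(-10,0) right/bottom  bias=-1
    (5,1)@(11, 3): e=[0,-10,30] → .  [on edge]
    (2,2)@(5, 5): e=[0,10,10] → X  [on edge]
    (3,2)@(7, 5): e=[4,6,10] → X
    (4,2)@(9, 5): e=[8,2,10] → X
    (5,2)@(11, 5): e=[12,-2,10] → .
    (2,3)@(5, 7): e=[12,18,-10] → .
    (3,3)@(7, 7): e=[16,14,-10] → .
    (4,3)@(9, 7): e=[20,10,-10] → .
  covered (3 px):
    . . . . . .
    . . . . . .
    . . X X X .
    . . . . . .
    . . . . . .
    . . . . . .
    . . . . . .
    . . . . . .
    . . . . . .
    . . . . . .
T3:
  2·area = 92  (B↔C swapped to make it positive)
  edge (10, 10)→(0, 14): d=(-10,4) right/bottom  bias=-1
  edge (0, 14)→(2, 4): d=(2,-10) top-left  bias=+0
  edge (2, 4)→(10, 10): d=(8,6) right/bottom  bias=-1
    (1,2)@(3, 5): e=[78,12,2] → X
    (2,2)@(5, 5): e=[70,32,-10] → .
    (1,3)@(3, 7): e=[58,16,18] → X
    (2,3)@(5, 7): e=[50,36,6] → X
    (3,3)@(7, 7): e=[42,56,-6] → .
    (0,4)@(1, 9): e=[46,0,46] → X  [on edge]
    (3,4)@(7, 9): e=[22,60,10] → X
    (4,4)@(9, 9): e=[14,80,-2] → .
    (0,5)@(1, 11): e=[26,4,62] → X
    (4,5)@(9, 11): e=[-6,84,14] → .
    (0,6)@(1, 13): e=[6,8,78] → X
    (1,6)@(3, 13): e=[-2,28,66] → .
  covered (12 px):
    . . . . . .
    . . . . . .
    . X . . . .
    . X X . . .
    X X X X . .
    X X X X . .
    X . . . . .
    . . . . . .
    . . . . . .
    . . . . . .

Answer: 21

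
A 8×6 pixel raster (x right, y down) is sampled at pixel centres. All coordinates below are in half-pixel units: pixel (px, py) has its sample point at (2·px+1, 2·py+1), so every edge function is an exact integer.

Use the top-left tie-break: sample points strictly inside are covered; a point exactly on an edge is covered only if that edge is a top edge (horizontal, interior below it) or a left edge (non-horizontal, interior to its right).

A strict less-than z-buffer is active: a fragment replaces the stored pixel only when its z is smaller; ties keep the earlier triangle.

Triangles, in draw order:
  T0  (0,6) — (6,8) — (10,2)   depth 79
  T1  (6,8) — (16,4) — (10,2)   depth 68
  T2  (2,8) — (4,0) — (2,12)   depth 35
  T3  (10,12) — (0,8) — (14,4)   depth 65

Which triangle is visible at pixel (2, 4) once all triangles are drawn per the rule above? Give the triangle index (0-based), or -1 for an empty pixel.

T0:
  2·area = 44  (B↔C swapped to make it positive)
  edge (0, 6)→(10, 2): d=(10,-4) top-left  bias=+0
  edge (10, 2)→(6, 8): d=(-4,6) right/bottom  bias=-1
  edge (6, 8)→(0, 6): d=(-6,-2) top-left  bias=+0
    (4,1)@(9, 3): e=[6,2,36] → #
    (5,1)@(11, 3): e=[14,-10,40] → ·
    (1,2)@(3, 5): e=[2,30,12] → #
    (2,2)@(5, 5): e=[10,18,16] → #
    (3,2)@(7, 5): e=[18,6,20] → #
    (4,2)@(9, 5): e=[26,-6,24] → ·
    (1,3)@(3, 7): e=[22,22,0] → #  [on edge]
    (3,3)@(7, 7): e=[38,-2,8] → ·
    (1,4)@(3, 9): e=[42,14,-12] → ·
    (2,4)@(5, 9): e=[50,2,-8] → ·
    (4,4)@(9, 9): e=[66,-22,0] → ·  [on edge]
    (7,5)@(15, 11): e=[110,-66,0] → ·  [on edge]
  covered (6 px):
    · · · · · · · ·
    · · · · # · · ·
    · # # # · · · ·
    · # # · · · · ·
    · · · · · · · ·
    · · · · · · · ·
T1:
  2·area = 44  (B↔C swapped to make it positive)
  edge (6, 8)→(10, 2): d=(4,-6) top-left  bias=+0
  edge (10, 2)→(16, 4): d=(6,2) right/bottom  bias=-1
  edge (16, 4)→(6, 8): d=(-10,4) right/bottom  bias=-1
    (3,0)@(7, 1): e=[-22,0,66] → ·  [on edge]
    (5,1)@(11, 3): e=[10,4,30] → #
    (6,1)@(13, 3): e=[22,0,22] → ·  [on edge]
    (4,2)@(9, 5): e=[6,20,18] → #
    (6,2)@(13, 5): e=[30,12,2] → #
    (7,2)@(15, 5): e=[42,8,-6] → ·
    (3,3)@(7, 7): e=[2,36,6] → #
    (4,3)@(9, 7): e=[14,32,-2] → ·
    (5,3)@(11, 7): e=[26,28,-10] → ·
    (6,3)@(13, 7): e=[38,24,-18] → ·
    (3,4)@(7, 9): e=[10,48,-14] → ·
  covered (5 px):
    · · · · · · · ·
    · · · · · # · ·
    · · · · # # # ·
    · · · # · · · ·
    · · · · · · · ·
    · · · · · · · ·
T2:
  2·area = 8
  edge (2, 8)→(4, 0): d=(2,-8) top-left  bias=+0
  edge (4, 0)→(2, 12): d=(-2,12) right/bottom  bias=-1
  edge (2, 12)→(2, 8): d=(0,-4) top-left  bias=+0
    (1,2)@(3, 5): e=[2,2,4] → #
    (2,2)@(5, 5): e=[18,-22,12] → ·
    (1,3)@(3, 7): e=[6,-2,4] → ·
  covered (1 px):
    · · · · · · · ·
    · · · · · · · ·
    · # · · · · · ·
    · · · · · · · ·
    · · · · · · · ·
    · · · · · · · ·
T3:
  2·area = 96
  edge (10, 12)→(0, 8): d=(-10,-4) top-left  bias=+0
  edge (0, 8)→(14, 4): d=(14,-4) top-left  bias=+0
  edge (14, 4)→(10, 12): d=(-4,8) right/bottom  bias=-1
    (5,2)@(11, 5): e=[74,2,20] → #
    (6,2)@(13, 5): e=[82,10,4] → #
    (7,2)@(15, 5): e=[90,18,-12] → ·
    (2,3)@(5, 7): e=[30,6,60] → #
    (3,3)@(7, 7): e=[38,14,44] → #
    (4,3)@(9, 7): e=[46,22,28] → #
    (6,3)@(13, 7): e=[62,38,-4] → ·
    (1,4)@(3, 9): e=[2,26,68] → #
    (6,4)@(13, 9): e=[42,66,-12] → ·
    (1,5)@(3, 11): e=[-18,54,60] → ·
    (2,5)@(5, 11): e=[-10,62,44] → ·
    (3,5)@(7, 11): e=[-2,70,28] → ·
  covered (12 px):
    · · · · · · · ·
    · · · · · · · ·
    · · · · · # # ·
    · · # # # # · ·
    · # # # # # · ·
    · · · · # · · ·

Z-buffer (winner per pixel, '.' = empty):
  . . . . . . . .
  . . . . 0 1 . .
  . 2 0 0 1 3 3 .
  . 0 3 3 3 3 . .
  . 3 3 3 3 3 . .
  . . . . 3 . . .

Final: 3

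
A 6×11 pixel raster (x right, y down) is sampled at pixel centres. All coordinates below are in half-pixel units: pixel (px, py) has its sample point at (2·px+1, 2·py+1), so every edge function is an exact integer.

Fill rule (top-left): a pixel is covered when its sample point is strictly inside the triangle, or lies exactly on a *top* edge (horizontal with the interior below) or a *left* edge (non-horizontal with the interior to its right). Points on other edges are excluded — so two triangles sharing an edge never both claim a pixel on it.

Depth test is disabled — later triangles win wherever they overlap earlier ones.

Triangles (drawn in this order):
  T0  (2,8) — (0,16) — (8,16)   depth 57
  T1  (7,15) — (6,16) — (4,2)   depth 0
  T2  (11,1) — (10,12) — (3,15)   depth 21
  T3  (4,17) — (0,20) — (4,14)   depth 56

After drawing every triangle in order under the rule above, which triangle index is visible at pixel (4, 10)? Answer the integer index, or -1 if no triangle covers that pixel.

T0:
  2·area = 64  (B↔C swapped to make it positive)
  edge (2, 8)→(8, 16): d=(6,8) right/bottom  bias=-1
  edge (8, 16)→(0, 16): d=(-8,0) right/bottom  bias=-1
  edge (0, 16)→(2, 8): d=(2,-8) top-left  bias=+0
    (1,5)@(3, 11): e=[10,40,14] → #
    (2,5)@(5, 11): e=[-6,40,30] → ·
    (0,6)@(1, 13): e=[38,24,2] → #
    (2,6)@(5, 13): e=[6,24,34] → #
    (3,6)@(7, 13): e=[-10,24,50] → ·
    (0,7)@(1, 15): e=[50,8,6] → #
    (3,7)@(7, 15): e=[2,8,54] → #
    (4,7)@(9, 15): e=[-14,8,70] → ·
    (0,8)@(1, 17): e=[62,-8,10] → ·
    (1,8)@(3, 17): e=[46,-8,26] → ·
    (2,8)@(5, 17): e=[30,-8,42] → ·
    (3,8)@(7, 17): e=[14,-8,58] → ·
  covered (8 px):
    · · · · · ·
    · · · · · ·
    · · · · · ·
    · · · · · ·
    · · · · · ·
    · # · · · ·
    # # # · · ·
    # # # # · ·
    · · · · · ·
    · · · · · ·
    · · · · · ·
T1:
  2·area = 16
  edge (7, 15)→(6, 16): d=(-1,1) right/bottom  bias=-1
  edge (6, 16)→(4, 2): d=(-2,-14) top-left  bias=+0
  edge (4, 2)→(7, 15): d=(3,13) right/bottom  bias=-1
    (2,3)@(5, 7): e=[10,4,2] → #
    (3,3)@(7, 7): e=[8,32,-24] → ·
    (2,4)@(5, 9): e=[8,0,8] → #  [on edge]
    (3,4)@(7, 9): e=[6,28,-18] → ·
    (2,5)@(5, 11): e=[6,-4,14] → ·
    (5,5)@(11, 11): e=[0,80,-64] → ·  [on edge]
    (4,6)@(9, 13): e=[0,48,-32] → ·  [on edge]
    (3,7)@(7, 15): e=[0,16,0] → ·  [on edge]
    (2,8)@(5, 17): e=[0,-16,32] → ·  [on edge]
    (1,9)@(3, 19): e=[0,-48,64] → ·  [on edge]
    (0,10)@(1, 21): e=[0,-80,96] → ·  [on edge]
  covered (2 px):
    · · · · · ·
    · · · · · ·
    · · · · · ·
    · · # · · ·
    · · # · · ·
    · · · · · ·
    · · · · · ·
    · · · · · ·
    · · · · · ·
    · · · · · ·
    · · · · · ·
T2:
  2·area = 74
  edge (11, 1)→(10, 12): d=(-1,11) right/bottom  bias=-1
  edge (10, 12)→(3, 15): d=(-7,3) right/bottom  bias=-1
  edge (3, 15)→(11, 1): d=(8,-14) top-left  bias=+0
    (5,0)@(11, 1): e=[0,74,0] → ·  [on edge]
    (4,2)@(9, 5): e=[18,52,4] → #
    (5,2)@(11, 5): e=[-4,46,32] → ·
    (4,3)@(9, 7): e=[16,38,20] → #
    (5,3)@(11, 7): e=[-6,32,48] → ·
    (3,4)@(7, 9): e=[36,30,8] → #
    (5,4)@(11, 9): e=[-8,18,64] → ·
    (3,5)@(7, 11): e=[34,16,24] → #
    (5,5)@(11, 11): e=[-10,4,80] → ·
    (2,6)@(5, 13): e=[54,8,12] → #
    (4,6)@(9, 13): e=[10,-4,68] → ·
    (1,7)@(3, 15): e=[74,0,0] → ·  [on edge]
  covered (8 px):
    · · · · · ·
    · · · · · ·
    · · · · # ·
    · · · · # ·
    · · · # # ·
    · · · # # ·
    · · # # · ·
    · · · · · ·
    · · · · · ·
    · · · · · ·
    · · · · · ·
T3:
  2·area = 12
  edge (4, 17)→(0, 20): d=(-4,3) right/bottom  bias=-1
  edge (0, 20)→(4, 14): d=(4,-6) top-left  bias=+0
  edge (4, 14)→(4, 17): d=(0,3) right/bottom  bias=-1
    (1,8)@(3, 17): e=[3,6,3] → #
    (2,8)@(5, 17): e=[-3,18,-3] → ·
    (0,9)@(1, 19): e=[1,2,9] → #
    (1,9)@(3, 19): e=[-5,14,3] → ·
    (0,10)@(1, 21): e=[-7,10,9] → ·
  covered (2 px):
    · · · · · ·
    · · · · · ·
    · · · · · ·
    · · · · · ·
    · · · · · ·
    · · · · · ·
    · · · · · ·
    · · · · · ·
    · # · · · ·
    # · · · · ·
    · · · · · ·

Z-buffer (winner per pixel, '.' = empty):
  . . . . . .
  . . . . . .
  . . . . 2 .
  . . 1 . 2 .
  . . 1 2 2 .
  . 0 . 2 2 .
  0 0 2 2 . .
  0 0 0 0 . .
  . 3 . . . .
  3 . . . . .
  . . . . . .

Final: -1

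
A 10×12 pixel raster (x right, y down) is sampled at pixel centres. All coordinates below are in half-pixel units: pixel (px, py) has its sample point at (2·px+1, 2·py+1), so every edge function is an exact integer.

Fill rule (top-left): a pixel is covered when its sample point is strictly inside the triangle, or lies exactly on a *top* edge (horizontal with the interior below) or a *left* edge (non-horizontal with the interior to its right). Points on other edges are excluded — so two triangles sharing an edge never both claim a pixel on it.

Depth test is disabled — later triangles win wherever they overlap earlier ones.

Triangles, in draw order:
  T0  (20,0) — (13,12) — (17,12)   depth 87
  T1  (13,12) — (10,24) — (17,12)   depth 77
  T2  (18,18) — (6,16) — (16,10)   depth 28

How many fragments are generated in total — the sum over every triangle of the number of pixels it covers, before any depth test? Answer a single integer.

T0:
  2·area = 48  (B↔C swapped to make it positive)
  edge (20, 0)→(17, 12): d=(-3,12) right/bottom  bias=-1
  edge (17, 12)→(13, 12): d=(-4,0) right/bottom  bias=-1
  edge (13, 12)→(20, 0): d=(7,-12) top-left  bias=+0
    (9,1)@(19, 3): e=[3,36,9] → X
    (9,2)@(19, 5): e=[-3,28,23] → .
    (8,3)@(17, 7): e=[15,20,13] → X
    (9,3)@(19, 7): e=[-9,20,37] → .
    (7,4)@(15, 9): e=[33,12,3] → X
    (9,4)@(19, 9): e=[-15,12,51] → .
    (7,5)@(15, 11): e=[27,4,17] → X
    (9,5)@(19, 11): e=[-21,4,65] → .
    (7,6)@(15, 13): e=[21,-4,31] → .
    (8,6)@(17, 13): e=[-3,-4,55] → .
  covered (6 px):
    . . . . . . . . . .
    . . . . . . . . . X
    . . . . . . . . . .
    . . . . . . . . X .
    . . . . . . . X X .
    . . . . . . . X X .
    . . . . . . . . . .
    . . . . . . . . . .
    . . . . . . . . . .
    . . . . . . . . . .
    . . . . . . . . . .
    . . . . . . . . . .
T1:
  2·area = 48  (B↔C swapped to make it positive)
  edge (13, 12)→(17, 12): d=(4,0) top-left  bias=+0
  edge (17, 12)→(10, 24): d=(-7,12) right/bottom  bias=-1
  edge (10, 24)→(13, 12): d=(3,-12) top-left  bias=+0
    (6,6)@(13, 13): e=[4,41,3] → X
    (7,6)@(15, 13): e=[4,17,27] → X
    (8,6)@(17, 13): e=[4,-7,51] → .
    (6,7)@(13, 15): e=[12,27,9] → X
    (8,7)@(17, 15): e=[12,-21,57] → .
    (6,8)@(13, 17): e=[20,13,15] → X
    (7,8)@(15, 17): e=[20,-11,39] → .
    (6,9)@(13, 19): e=[28,-1,21] → .
    (5,10)@(11, 21): e=[36,9,3] → X
    (6,10)@(13, 21): e=[36,-15,27] → .
    (5,11)@(11, 23): e=[44,-5,9] → .
  covered (6 px):
    . . . . . . . . . .
    . . . . . . . . . .
    . . . . . . . . . .
    . . . . . . . . . .
    . . . . . . . . . .
    . . . . . . . . . .
    . . . . . . X X . .
    . . . . . . X X . .
    . . . . . . X . . .
    . . . . . . . . . .
    . . . . . X . . . .
    . . . . . . . . . .
T2:
  2·area = 92
  edge (18, 18)→(6, 16): d=(-12,-2) top-left  bias=+0
  edge (6, 16)→(16, 10): d=(10,-6) top-left  bias=+0
  edge (16, 10)→(18, 18): d=(2,8) right/bottom  bias=-1
    (7,5)@(15, 11): e=[78,4,10] → X
    (8,5)@(17, 11): e=[82,16,-6] → .
    (5,6)@(11, 13): e=[46,0,46] → X  [on edge]
    (6,6)@(13, 13): e=[50,12,30] → X
    (8,6)@(17, 13): e=[58,36,-2] → .
    (4,7)@(9, 15): e=[18,8,66] → X
    (8,7)@(17, 15): e=[34,56,2] → X
    (9,7)@(19, 15): e=[38,68,-14] → .
    (4,8)@(9, 17): e=[-6,28,70] → .
    (5,8)@(11, 17): e=[-2,40,54] → .
    (6,8)@(13, 17): e=[2,52,38] → X
    (9,8)@(19, 17): e=[14,88,-10] → .
    (0,9)@(1, 19): e=[-46,0,138] → .  [on edge]
  covered (12 px):
    . . . . . . . . . .
    . . . . . . . . . .
    . . . . . . . . . .
    . . . . . . . . . .
    . . . . . . . . . .
    . . . . . . . X . .
    . . . . . X X X . .
    . . . . X X X X X .
    . . . . . . X X X .
    . . . . . . . . . .
    . . . . . . . . . .
    . . . . . . . . . .

Final: 24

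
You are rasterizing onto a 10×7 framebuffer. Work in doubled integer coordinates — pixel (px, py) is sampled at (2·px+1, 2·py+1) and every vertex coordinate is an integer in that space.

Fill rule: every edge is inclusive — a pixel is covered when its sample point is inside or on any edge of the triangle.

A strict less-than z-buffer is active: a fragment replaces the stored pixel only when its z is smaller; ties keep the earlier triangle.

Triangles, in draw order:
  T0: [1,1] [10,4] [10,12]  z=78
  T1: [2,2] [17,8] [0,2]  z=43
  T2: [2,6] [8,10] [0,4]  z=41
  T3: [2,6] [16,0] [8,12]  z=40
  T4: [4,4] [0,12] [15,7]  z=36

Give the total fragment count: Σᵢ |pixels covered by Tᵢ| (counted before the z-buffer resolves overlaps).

T0:
  2·area = 72
  edge (1, 1)→(10, 4): d=(9,3) inclusive
  edge (10, 4)→(10, 12): d=(0,8) inclusive
  edge (10, 12)→(1, 1): d=(-9,-11) inclusive
    (0,0)@(1, 1): e=[0,72,0] → #  [on edge]
    (1,0)@(3, 1): e=[-6,56,22] → ·
    (0,1)@(1, 3): e=[18,72,-18] → ·
    (1,1)@(3, 3): e=[12,56,4] → #
    (2,1)@(5, 3): e=[6,40,26] → #
    (3,1)@(7, 3): e=[0,24,48] → #  [on edge]
    (4,1)@(9, 3): e=[-6,8,70] → ·
    (1,2)@(3, 5): e=[30,56,-14] → ·
    (2,2)@(5, 5): e=[24,40,8] → #
    (4,2)@(9, 5): e=[12,8,52] → #
    (5,2)@(11, 5): e=[6,-8,74] → ·
    (6,2)@(13, 5): e=[0,-24,96] → ·  [on edge]
    (9,3)@(19, 7): e=[0,-72,144] → ·  [on edge]
  covered (10 px):
    # · · · · · · · · ·
    · # # # · · · · · ·
    · · # # # · · · · ·
    · · · # # · · · · ·
    · · · · # · · · · ·
    · · · · · · · · · ·
    · · · · · · · · · ·
T1:
  2·area = 12
  edge (2, 2)→(17, 8): d=(15,6) inclusive
  edge (17, 8)→(0, 2): d=(-17,-6) inclusive
  edge (0, 2)→(2, 2): d=(2,0) inclusive
    (1,1)@(3, 3): e=[9,1,2] → #
    (2,1)@(5, 3): e=[-3,13,2] → ·
    (1,2)@(3, 5): e=[39,-33,6] → ·
    (4,2)@(9, 5): e=[3,3,6] → #
    (5,2)@(11, 5): e=[-9,15,6] → ·
    (4,3)@(9, 7): e=[33,-31,10] → ·
  covered (2 px):
    · · · · · · · · · ·
    · # · · · · · · · ·
    · · · · # · · · · ·
    · · · · · · · · · ·
    · · · · · · · · · ·
    · · · · · · · · · ·
    · · · · · · · · · ·
T2:
  2·area = 4  (B↔C swapped to make it positive)
  edge (2, 6)→(0, 4): d=(-2,-2) inclusive
  edge (0, 4)→(8, 10): d=(8,6) inclusive
  edge (8, 10)→(2, 6): d=(-6,-4) inclusive
    (0,2)@(1, 5): e=[0,2,2] → #  [on edge]
    (1,2)@(3, 5): e=[4,-10,10] → ·
    (0,3)@(1, 7): e=[-4,18,-10] → ·
    (1,3)@(3, 7): e=[0,6,-2] → ·  [on edge]
    (2,4)@(5, 9): e=[0,10,-6] → ·  [on edge]
    (3,5)@(7, 11): e=[0,14,-10] → ·  [on edge]
    (4,6)@(9, 13): e=[0,18,-14] → ·  [on edge]
  covered (1 px):
    · · · · · · · · · ·
    · · · · · · · · · ·
    # · · · · · · · · ·
    · · · · · · · · · ·
    · · · · · · · · · ·
    · · · · · · · · · ·
    · · · · · · · · · ·
T3:
  2·area = 120
  edge (2, 6)→(16, 0): d=(14,-6) inclusive
  edge (16, 0)→(8, 12): d=(-8,12) inclusive
  edge (8, 12)→(2, 6): d=(-6,-6) inclusive
    (7,0)@(15, 1): e=[8,4,108] → #
    (8,0)@(17, 1): e=[20,-20,120] → ·
    (4,1)@(9, 3): e=[0,60,60] → #  [on edge]
    (5,1)@(11, 3): e=[12,36,72] → #
    (6,1)@(13, 3): e=[24,12,84] → #
    (7,1)@(15, 3): e=[36,-12,96] → ·
    (0,2)@(1, 5): e=[-20,140,0] → ·  [on edge]
    (2,2)@(5, 5): e=[4,92,24] → #
    (3,2)@(7, 5): e=[16,68,36] → #
    (6,2)@(13, 5): e=[52,-4,72] → ·
    (1,3)@(3, 7): e=[20,100,0] → #  [on edge]
    (6,3)@(13, 7): e=[80,-20,60] → ·
    (2,4)@(5, 9): e=[60,60,0] → #  [on edge]
    (3,5)@(7, 11): e=[100,20,0] → #  [on edge]
    (4,6)@(9, 13): e=[140,-20,0] → ·  [on edge]
  covered (17 px):
    · · · · · · · # · ·
    · · · · # # # · · ·
    · · # # # # · · · ·
    · # # # # # · · · ·
    · · # # # · · · · ·
    · · · # · · · · · ·
    · · · · · · · · · ·
T4:
  2·area = 100  (B↔C swapped to make it positive)
  edge (4, 4)→(15, 7): d=(11,3) inclusive
  edge (15, 7)→(0, 12): d=(-15,5) inclusive
  edge (0, 12)→(4, 4): d=(4,-8) inclusive
    (2,2)@(5, 5): e=[8,80,12] → #
    (3,2)@(7, 5): e=[2,70,28] → #
    (4,2)@(9, 5): e=[-4,60,44] → ·
    (1,3)@(3, 7): e=[36,60,4] → #
    (4,3)@(9, 7): e=[18,30,52] → #
    (5,3)@(11, 7): e=[12,20,68] → #
    (6,3)@(13, 7): e=[6,10,84] → #
    (7,3)@(15, 7): e=[0,0,100] → #  [on edge]
    (8,3)@(17, 7): e=[-6,-10,116] → ·
    (1,4)@(3, 9): e=[58,30,12] → #
    (4,4)@(9, 9): e=[40,0,60] → #  [on edge]
    (5,4)@(11, 9): e=[34,-10,76] → ·
    (1,5)@(3, 11): e=[80,0,20] → #  [on edge]
  covered (15 px):
    · · · · · · · · · ·
    · · · · · · · · · ·
    · · # # · · · · · ·
    · # # # # # # # · ·
    · # # # # · · · · ·
    # # · · · · · · · ·
    · · · · · · · · · ·

Final: 45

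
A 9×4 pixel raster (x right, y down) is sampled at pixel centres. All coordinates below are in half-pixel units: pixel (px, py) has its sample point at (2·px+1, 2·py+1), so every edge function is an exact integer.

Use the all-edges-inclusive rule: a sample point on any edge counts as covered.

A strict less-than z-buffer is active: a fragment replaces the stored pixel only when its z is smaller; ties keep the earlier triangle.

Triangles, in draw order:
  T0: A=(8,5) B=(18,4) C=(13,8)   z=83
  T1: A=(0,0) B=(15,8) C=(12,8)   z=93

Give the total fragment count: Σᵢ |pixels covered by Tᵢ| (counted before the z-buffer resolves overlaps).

T0:
  2·area = 35
  edge (8, 5)→(18, 4): d=(10,-1) inclusive
  edge (18, 4)→(13, 8): d=(-5,4) inclusive
  edge (13, 8)→(8, 5): d=(-5,-3) inclusive
    (4,2)@(9, 5): e=[1,31,3] → █
    (5,2)@(11, 5): e=[3,23,9] → █
    (6,2)@(13, 5): e=[5,15,15] → █
    (7,2)@(15, 5): e=[7,7,21] → █
    (8,2)@(17, 5): e=[9,-1,27] → ·
    (4,3)@(9, 7): e=[21,21,-7] → ·
    (5,3)@(11, 7): e=[23,13,-1] → ·
    (6,3)@(13, 7): e=[25,5,5] → █
    (7,3)@(15, 7): e=[27,-3,11] → ·
  covered (5 px):
    · · · · · · · · ·
    · · · · · · · · ·
    · · · · █ █ █ █ ·
    · · · · · · █ · ·
T1:
  2·area = 24
  edge (0, 0)→(15, 8): d=(15,8) inclusive
  edge (15, 8)→(12, 8): d=(-3,0) inclusive
  edge (12, 8)→(0, 0): d=(-12,-8) inclusive
    (2,1)@(5, 3): e=[5,15,4] → █
    (3,1)@(7, 3): e=[-11,15,20] → ·
    (2,2)@(5, 5): e=[35,9,-20] → ·
    (4,2)@(9, 5): e=[3,9,12] → █
    (5,2)@(11, 5): e=[-13,9,28] → ·
    (4,3)@(9, 7): e=[33,3,-12] → ·
    (5,3)@(11, 7): e=[17,3,4] → █
    (6,3)@(13, 7): e=[1,3,20] → █
    (7,3)@(15, 7): e=[-15,3,36] → ·
  covered (4 px):
    · · · · · · · · ·
    · · █ · · · · · ·
    · · · · █ · · · ·
    · · · · · █ █ · ·

Answer: 9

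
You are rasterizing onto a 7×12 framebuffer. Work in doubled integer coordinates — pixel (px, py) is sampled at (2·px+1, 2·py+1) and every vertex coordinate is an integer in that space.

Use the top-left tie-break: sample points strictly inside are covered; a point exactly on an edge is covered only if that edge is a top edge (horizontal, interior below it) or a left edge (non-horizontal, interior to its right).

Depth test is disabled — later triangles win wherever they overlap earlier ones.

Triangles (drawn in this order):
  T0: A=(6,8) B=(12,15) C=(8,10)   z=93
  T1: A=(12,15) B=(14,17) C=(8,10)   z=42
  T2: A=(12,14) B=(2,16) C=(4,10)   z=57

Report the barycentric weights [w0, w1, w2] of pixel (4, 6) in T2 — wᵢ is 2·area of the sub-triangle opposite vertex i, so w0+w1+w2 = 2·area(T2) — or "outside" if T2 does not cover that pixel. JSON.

T0:
  2·area = 2  (B↔C swapped to make it positive)
  edge (6, 8)→(8, 10): d=(2,2) right/bottom  bias=-1
  edge (8, 10)→(12, 15): d=(4,5) right/bottom  bias=-1
  edge (12, 15)→(6, 8): d=(-6,-7) top-left  bias=+0
    (0,1)@(1, 3): e=[0,7,-5] → .  [on edge]
    (1,2)@(3, 5): e=[0,5,-3] → .  [on edge]
    (2,3)@(5, 7): e=[0,3,-1] → .  [on edge]
    (3,4)@(7, 9): e=[0,1,1] → .  [on edge]
    (4,5)@(9, 11): e=[0,-1,3] → .  [on edge]
    (5,6)@(11, 13): e=[0,-3,5] → .  [on edge]
    (6,7)@(13, 15): e=[0,-5,7] → .  [on edge]
  covered (0 px):
    . . . . . . .
    . . . . . . .
    . . . . . . .
    . . . . . . .
    . . . . . . .
    . . . . . . .
    . . . . . . .
    . . . . . . .
    . . . . . . .
    . . . . . . .
    . . . . . . .
    . . . . . . .
T1:
  2·area = 2  (B↔C swapped to make it positive)
  edge (12, 15)→(8, 10): d=(-4,-5) top-left  bias=+0
  edge (8, 10)→(14, 17): d=(6,7) right/bottom  bias=-1
  edge (14, 17)→(12, 15): d=(-2,-2) top-left  bias=+0
  covered (0 px):
    . . . . . . .
    . . . . . . .
    . . . . . . .
    . . . . . . .
    . . . . . . .
    . . . . . . .
    . . . . . . .
    . . . . . . .
    . . . . . . .
    . . . . . . .
    . . . . . . .
    . . . . . . .
T2:
  2·area = 56
  edge (12, 14)→(2, 16): d=(-10,2) right/bottom  bias=-1
  edge (2, 16)→(4, 10): d=(2,-6) top-left  bias=+0
  edge (4, 10)→(12, 14): d=(8,4) right/bottom  bias=-1
    (3,0)@(7, 1): e=[140,0,-84] → .  [on edge]
    (2,3)@(5, 7): e=[84,0,-28] → .  [on edge]
    (2,5)@(5, 11): e=[44,8,4] → X
    (3,5)@(7, 11): e=[40,20,-4] → .
    (1,6)@(3, 13): e=[28,0,28] → X  [on edge]
    (3,6)@(7, 13): e=[20,24,12] → X
    (4,6)@(9, 13): e=[16,36,4] → X
    (5,6)@(11, 13): e=[12,48,-4] → .
    (1,7)@(3, 15): e=[8,4,44] → X
    (3,7)@(7, 15): e=[0,28,28] → .  [on edge]
    (4,7)@(9, 15): e=[-4,40,20] → .
    (1,8)@(3, 17): e=[-12,8,60] → .
    (0,9)@(1, 19): e=[-28,0,84] → .  [on edge]
  covered (7 px):
    . . . . . . .
    . . . . . . .
    . . . . . . .
    . . . . . . .
    . . . . . . .
    . . X . . . .
    . X X X X . .
    . X X . . . .
    . . . . . . .
    . . . . . . .
    . . . . . . .
    . . . . . . .

Final: [36,4,16]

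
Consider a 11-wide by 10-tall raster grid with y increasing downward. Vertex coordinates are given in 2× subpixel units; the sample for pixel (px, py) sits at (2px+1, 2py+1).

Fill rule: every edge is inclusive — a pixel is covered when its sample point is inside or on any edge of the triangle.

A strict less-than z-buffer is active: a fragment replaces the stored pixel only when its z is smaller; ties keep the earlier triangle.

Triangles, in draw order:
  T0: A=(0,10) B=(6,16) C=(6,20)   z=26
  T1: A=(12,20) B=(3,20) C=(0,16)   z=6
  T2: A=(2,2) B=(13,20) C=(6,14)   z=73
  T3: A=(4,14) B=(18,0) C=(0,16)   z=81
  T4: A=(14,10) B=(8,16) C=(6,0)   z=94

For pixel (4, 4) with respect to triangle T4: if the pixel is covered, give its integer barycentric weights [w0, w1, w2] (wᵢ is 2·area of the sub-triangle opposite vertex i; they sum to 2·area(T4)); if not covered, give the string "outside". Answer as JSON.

T0:
  2·area = 24
  edge (0, 10)→(6, 16): d=(6,6) inclusive
  edge (6, 16)→(6, 20): d=(0,4) inclusive
  edge (6, 20)→(0, 10): d=(-6,-10) inclusive
    (0,5)@(1, 11): e=[0,20,4] → █  [on edge]
    (1,5)@(3, 11): e=[-12,12,24] → ·
    (0,6)@(1, 13): e=[12,20,-8] → ·
    (1,6)@(3, 13): e=[0,12,12] → █  [on edge]
    (2,6)@(5, 13): e=[-12,4,32] → ·
    (1,7)@(3, 15): e=[12,12,0] → █  [on edge]
    (2,7)@(5, 15): e=[0,4,20] → █  [on edge]
    (3,7)@(7, 15): e=[-12,-4,40] → ·
    (1,8)@(3, 17): e=[24,12,-12] → ·
    (2,8)@(5, 17): e=[12,4,8] → █
    (3,8)@(7, 17): e=[0,-4,28] → ·  [on edge]
    (2,9)@(5, 19): e=[24,4,-4] → ·
    (4,9)@(9, 19): e=[0,-12,36] → ·  [on edge]
  covered (5 px):
    · · · · · · · · · · ·
    · · · · · · · · · · ·
    · · · · · · · · · · ·
    · · · · · · · · · · ·
    · · · · · · · · · · ·
    █ · · · · · · · · · ·
    · █ · · · · · · · · ·
    · █ █ · · · · · · · ·
    · · █ · · · · · · · ·
    · · · · · · · · · · ·
T1:
  2·area = 36
  edge (12, 20)→(3, 20): d=(-9,0) inclusive
  edge (3, 20)→(0, 16): d=(-3,-4) inclusive
  edge (0, 16)→(12, 20): d=(12,4) inclusive
    (0,8)@(1, 17): e=[27,1,8] → █
    (1,8)@(3, 17): e=[27,9,0] → █  [on edge]
    (2,8)@(5, 17): e=[27,17,-8] → ·
    (0,9)@(1, 19): e=[9,-5,32] → ·
    (1,9)@(3, 19): e=[9,3,24] → █
    (2,9)@(5, 19): e=[9,11,16] → █
    (3,9)@(7, 19): e=[9,19,8] → █
    (4,9)@(9, 19): e=[9,27,0] → █  [on edge]
    (5,9)@(11, 19): e=[9,35,-8] → ·
  covered (6 px):
    · · · · · · · · · · ·
    · · · · · · · · · · ·
    · · · · · · · · · · ·
    · · · · · · · · · · ·
    · · · · · · · · · · ·
    · · · · · · · · · · ·
    · · · · · · · · · · ·
    · · · · · · · · · · ·
    █ █ · · · · · · · · ·
    · █ █ █ █ · · · · · ·
T2:
  2·area = 60
  edge (2, 2)→(13, 20): d=(11,18) inclusive
  edge (13, 20)→(6, 14): d=(-7,-6) inclusive
  edge (6, 14)→(2, 2): d=(-4,-12) inclusive
    (1,2)@(3, 5): e=[15,45,0] → █  [on edge]
    (2,2)@(5, 5): e=[-21,57,24] → ·
    (1,3)@(3, 7): e=[37,31,-8] → ·
    (2,3)@(5, 7): e=[1,43,16] → █
    (3,3)@(7, 7): e=[-35,55,40] → ·
    (2,4)@(5, 9): e=[23,29,8] → █
    (3,4)@(7, 9): e=[-13,41,32] → ·
    (2,5)@(5, 11): e=[45,15,0] → █  [on edge]
    (3,5)@(7, 11): e=[9,27,24] → █
    (4,5)@(9, 11): e=[-27,39,48] → ·
    (2,6)@(5, 13): e=[67,1,-8] → ·
    (3,6)@(7, 13): e=[31,13,16] → █
    (3,8)@(7, 17): e=[75,-15,0] → ·  [on edge]
  covered (8 px):
    · · · · · · · · · · ·
    · · · · · · · · · · ·
    · █ · · · · · · · · ·
    · · █ · · · · · · · ·
    · · █ · · · · · · · ·
    · · █ █ · · · · · · ·
    · · · █ · · · · · · ·
    · · · · █ · · · · · ·
    · · · · · █ · · · · ·
    · · · · · · · · · · ·
T3:
  2·area = 28  (B↔C swapped to make it positive)
  edge (4, 14)→(0, 16): d=(-4,2) inclusive
  edge (0, 16)→(18, 0): d=(18,-16) inclusive
  edge (18, 0)→(4, 14): d=(-14,14) inclusive
    (8,0)@(17, 1): e=[26,2,0] → █  [on edge]
    (9,0)@(19, 1): e=[22,34,-28] → ·
    (7,1)@(15, 3): e=[22,6,0] → █  [on edge]
    (8,1)@(17, 3): e=[18,38,-28] → ·
    (6,2)@(13, 5): e=[18,10,0] → █  [on edge]
    (7,2)@(15, 5): e=[14,42,-28] → ·
    (5,3)@(11, 7): e=[14,14,0] → █  [on edge]
    (6,3)@(13, 7): e=[10,46,-28] → ·
    (4,4)@(9, 9): e=[10,18,0] → █  [on edge]
    (5,4)@(11, 9): e=[6,50,-28] → ·
    (3,5)@(7, 11): e=[6,22,0] → █  [on edge]
    (4,5)@(9, 11): e=[2,54,-28] → ·
    (2,6)@(5, 13): e=[2,26,0] → █  [on edge]
    (1,7)@(3, 15): e=[-2,30,0] → ·  [on edge]
    (0,8)@(1, 17): e=[-6,34,0] → ·  [on edge]
  covered (7 px):
    · · · · · · · · █ · ·
    · · · · · · · █ · · ·
    · · · · · · █ · · · ·
    · · · · · █ · · · · ·
    · · · · █ · · · · · ·
    · · · █ · · · · · · ·
    · · █ · · · · · · · ·
    · · · · · · · · · · ·
    · · · · · · · · · · ·
    · · · · · · · · · · ·
T4:
  2·area = 108
  edge (14, 10)→(8, 16): d=(-6,6) inclusive
  edge (8, 16)→(6, 0): d=(-2,-16) inclusive
  edge (6, 0)→(14, 10): d=(8,10) inclusive
    (3,1)@(7, 3): e=[84,10,14] → █
    (4,1)@(9, 3): e=[72,42,-6] → ·
    (10,1)@(21, 3): e=[0,234,-126] → ·  [on edge]
    (3,2)@(7, 5): e=[72,6,30] → █
    (4,2)@(9, 5): e=[60,38,10] → █
    (5,2)@(11, 5): e=[48,70,-10] → ·
    (9,2)@(19, 5): e=[0,198,-90] → ·  [on edge]
    (3,3)@(7, 7): e=[60,2,46] → █
    (5,3)@(11, 7): e=[36,66,6] → █
    (6,3)@(13, 7): e=[24,98,-14] → ·
    (8,3)@(17, 7): e=[0,162,-54] → ·  [on edge]
    (3,4)@(7, 9): e=[48,-2,62] → ·
    (7,4)@(15, 9): e=[0,126,-18] → ·  [on edge]
    (6,5)@(13, 11): e=[0,90,18] → █  [on edge]
    (5,6)@(11, 13): e=[0,54,54] → █  [on edge]
    (4,7)@(9, 15): e=[0,18,90] → █  [on edge]
    (3,8)@(7, 17): e=[0,-18,126] → ·  [on edge]
    (2,9)@(5, 19): e=[0,-54,162] → ·  [on edge]
  covered (15 px):
    · · · · · · · · · · ·
    · · · █ · · · · · · ·
    · · · █ █ · · · · · ·
    · · · █ █ █ · · · · ·
    · · · · █ █ █ · · · ·
    · · · · █ █ █ · · · ·
    · · · · █ █ · · · · ·
    · · · · █ · · · · · ·
    · · · · · · · · · · ·
    · · · · · · · · · · ·

Result: [30,42,36]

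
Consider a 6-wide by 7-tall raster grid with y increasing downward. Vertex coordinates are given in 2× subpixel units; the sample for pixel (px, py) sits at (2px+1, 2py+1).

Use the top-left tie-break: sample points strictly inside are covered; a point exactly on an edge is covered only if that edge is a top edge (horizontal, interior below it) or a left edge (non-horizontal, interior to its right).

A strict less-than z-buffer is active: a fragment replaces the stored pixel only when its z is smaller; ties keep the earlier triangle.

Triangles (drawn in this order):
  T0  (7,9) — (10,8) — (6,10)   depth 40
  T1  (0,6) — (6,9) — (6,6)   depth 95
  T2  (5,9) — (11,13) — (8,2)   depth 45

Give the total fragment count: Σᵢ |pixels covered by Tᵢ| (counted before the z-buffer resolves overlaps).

T0:
  2·area = 2
  edge (7, 9)→(10, 8): d=(3,-1) top-left  bias=+0
  edge (10, 8)→(6, 10): d=(-4,2) right/bottom  bias=-1
  edge (6, 10)→(7, 9): d=(1,-1) top-left  bias=+0
    (5,2)@(11, 5): e=[-8,10,0] → ·  [on edge]
    (4,3)@(9, 7): e=[-4,6,0] → ·  [on edge]
    (3,4)@(7, 9): e=[0,2,0] → #  [on edge]
    (4,4)@(9, 9): e=[2,-2,2] → ·
    (0,5)@(1, 11): e=[0,6,-4] → ·  [on edge]
    (2,5)@(5, 11): e=[4,-2,0] → ·  [on edge]
    (3,5)@(7, 11): e=[6,-6,2] → ·
    (1,6)@(3, 13): e=[8,-6,0] → ·  [on edge]
  covered (1 px):
    · · · · · ·
    · · · · · ·
    · · · · · ·
    · · · · · ·
    · · · # · ·
    · · · · · ·
    · · · · · ·
T1:
  2·area = 18  (B↔C swapped to make it positive)
  edge (0, 6)→(6, 6): d=(6,0) top-left  bias=+0
  edge (6, 6)→(6, 9): d=(0,3) right/bottom  bias=-1
  edge (6, 9)→(0, 6): d=(-6,-3) top-left  bias=+0
    (1,3)@(3, 7): e=[6,9,3] → #
    (2,3)@(5, 7): e=[6,3,9] → #
    (3,3)@(7, 7): e=[6,-3,15] → ·
    (1,4)@(3, 9): e=[18,9,-9] → ·
    (2,4)@(5, 9): e=[18,3,-3] → ·
  covered (2 px):
    · · · · · ·
    · · · · · ·
    · · · · · ·
    · # # · · ·
    · · · · · ·
    · · · · · ·
    · · · · · ·
T2:
  2·area = 54  (B↔C swapped to make it positive)
  edge (5, 9)→(8, 2): d=(3,-7) top-left  bias=+0
  edge (8, 2)→(11, 13): d=(3,11) right/bottom  bias=-1
  edge (11, 13)→(5, 9): d=(-6,-4) top-left  bias=+0
    (3,2)@(7, 5): e=[2,20,32] → #
    (4,2)@(9, 5): e=[16,-2,40] → ·
    (3,3)@(7, 7): e=[8,26,20] → #
    (4,3)@(9, 7): e=[22,4,28] → #
    (5,3)@(11, 7): e=[36,-18,36] → ·
    (2,4)@(5, 9): e=[0,54,0] → #  [on edge]
    (5,4)@(11, 9): e=[42,-12,24] → ·
    (2,5)@(5, 11): e=[6,60,-12] → ·
    (3,5)@(7, 11): e=[20,38,-4] → ·
    (4,5)@(9, 11): e=[34,16,4] → #
    (5,5)@(11, 11): e=[48,-6,12] → ·
    (4,6)@(9, 13): e=[40,22,-8] → ·
    (5,6)@(11, 13): e=[54,0,0] → ·  [on edge]
  covered (7 px):
    · · · · · ·
    · · · · · ·
    · · · # · ·
    · · · # # ·
    · · # # # ·
    · · · · # ·
    · · · · · ·

Final: 10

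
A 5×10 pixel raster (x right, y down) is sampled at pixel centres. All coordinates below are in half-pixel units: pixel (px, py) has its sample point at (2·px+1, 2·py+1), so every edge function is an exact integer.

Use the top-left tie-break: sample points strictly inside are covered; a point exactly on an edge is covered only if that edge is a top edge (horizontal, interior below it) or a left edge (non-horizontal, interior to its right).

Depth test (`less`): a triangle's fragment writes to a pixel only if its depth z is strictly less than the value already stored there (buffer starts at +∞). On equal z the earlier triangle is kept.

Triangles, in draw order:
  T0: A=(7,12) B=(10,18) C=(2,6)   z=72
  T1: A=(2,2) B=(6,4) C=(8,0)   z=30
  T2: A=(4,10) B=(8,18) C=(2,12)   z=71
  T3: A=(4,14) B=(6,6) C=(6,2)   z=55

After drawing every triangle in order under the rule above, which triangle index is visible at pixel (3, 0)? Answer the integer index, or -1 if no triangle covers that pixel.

T0:
  2·area = 12
  edge (7, 12)→(10, 18): d=(3,6) right/bottom  bias=-1
  edge (10, 18)→(2, 6): d=(-8,-12) top-left  bias=+0
  edge (2, 6)→(7, 12): d=(5,6) right/bottom  bias=-1
    (3,6)@(7, 13): e=[3,4,5] → #
    (4,6)@(9, 13): e=[-9,28,-7] → ·
    (3,7)@(7, 15): e=[9,-12,15] → ·
  covered (1 px):
    · · · · ·
    · · · · ·
    · · · · ·
    · · · · ·
    · · · · ·
    · · · · ·
    · · · # ·
    · · · · ·
    · · · · ·
    · · · · ·
T1:
  2·area = 20  (B↔C swapped to make it positive)
  edge (2, 2)→(8, 0): d=(6,-2) top-left  bias=+0
  edge (8, 0)→(6, 4): d=(-2,4) right/bottom  bias=-1
  edge (6, 4)→(2, 2): d=(-4,-2) top-left  bias=+0
    (2,0)@(5, 1): e=[0,10,10] → #  [on edge]
    (3,0)@(7, 1): e=[4,2,14] → #
    (4,0)@(9, 1): e=[8,-6,18] → ·
    (2,1)@(5, 3): e=[12,6,2] → #
    (3,1)@(7, 3): e=[16,-2,6] → ·
    (2,2)@(5, 5): e=[24,2,-6] → ·
  covered (3 px):
    · · # # ·
    · · # · ·
    · · · · ·
    · · · · ·
    · · · · ·
    · · · · ·
    · · · · ·
    · · · · ·
    · · · · ·
    · · · · ·
T2:
  2·area = 24
  edge (4, 10)→(8, 18): d=(4,8) right/bottom  bias=-1
  edge (8, 18)→(2, 12): d=(-6,-6) top-left  bias=+0
  edge (2, 12)→(4, 10): d=(2,-2) top-left  bias=+0
    (4,2)@(9, 5): e=[-60,84,0] → ·  [on edge]
    (3,3)@(7, 7): e=[-36,60,0] → ·  [on edge]
    (2,4)@(5, 9): e=[-12,36,0] → ·  [on edge]
    (0,5)@(1, 11): e=[28,0,-4] → ·  [on edge]
    (1,5)@(3, 11): e=[12,12,0] → #  [on edge]
    (2,5)@(5, 11): e=[-4,24,4] → ·
    (0,6)@(1, 13): e=[36,-12,0] → ·  [on edge]
    (1,6)@(3, 13): e=[20,0,4] → #  [on edge]
    (2,6)@(5, 13): e=[4,12,8] → #
    (3,6)@(7, 13): e=[-12,24,12] → ·
    (1,7)@(3, 15): e=[28,-12,8] → ·
    (2,7)@(5, 15): e=[12,0,12] → #  [on edge]
    (3,8)@(7, 17): e=[4,0,20] → #  [on edge]
    (4,9)@(9, 19): e=[-4,0,28] → ·  [on edge]
  covered (5 px):
    · · · · ·
    · · · · ·
    · · · · ·
    · · · · ·
    · · · · ·
    · # · · ·
    · # # · ·
    · · # · ·
    · · · # ·
    · · · · ·
T3:
  2·area = 8  (B↔C swapped to make it positive)
  edge (4, 14)→(6, 2): d=(2,-12) top-left  bias=+0
  edge (6, 2)→(6, 6): d=(0,4) right/bottom  bias=-1
  edge (6, 6)→(4, 14): d=(-2,8) right/bottom  bias=-1
    (2,4)@(5, 9): e=[2,4,2] → #
    (3,4)@(7, 9): e=[26,-4,-14] → ·
    (2,5)@(5, 11): e=[6,4,-2] → ·
  covered (1 px):
    · · · · ·
    · · · · ·
    · · · · ·
    · · · · ·
    · · # · ·
    · · · · ·
    · · · · ·
    · · · · ·
    · · · · ·
    · · · · ·

Z-buffer (winner per pixel, '.' = empty):
  . . 1 1 .
  . . 1 . .
  . . . . .
  . . . . .
  . . 3 . .
  . 2 . . .
  . 2 2 0 .
  . . 2 . .
  . . . 2 .
  . . . . .

Final: 1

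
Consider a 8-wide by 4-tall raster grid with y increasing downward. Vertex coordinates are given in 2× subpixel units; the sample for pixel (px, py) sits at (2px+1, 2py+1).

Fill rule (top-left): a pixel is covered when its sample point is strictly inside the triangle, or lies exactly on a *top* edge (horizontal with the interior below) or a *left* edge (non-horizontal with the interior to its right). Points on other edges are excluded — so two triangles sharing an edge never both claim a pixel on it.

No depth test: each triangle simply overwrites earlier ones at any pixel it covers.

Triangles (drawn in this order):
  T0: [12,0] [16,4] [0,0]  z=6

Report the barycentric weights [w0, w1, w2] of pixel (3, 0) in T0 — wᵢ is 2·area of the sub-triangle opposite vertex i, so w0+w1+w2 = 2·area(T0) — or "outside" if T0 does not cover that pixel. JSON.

T0:
  2·area = 48
  edge (12, 0)→(16, 4): d=(4,4) right/bottom  bias=-1
  edge (16, 4)→(0, 0): d=(-16,-4) top-left  bias=+0
  edge (0, 0)→(12, 0): d=(12,0) top-left  bias=+0
    (2,0)@(5, 1): e=[32,4,12] → X
    (3,0)@(7, 1): e=[24,12,12] → X
    (4,0)@(9, 1): e=[16,20,12] → X
    (5,0)@(11, 1): e=[8,28,12] → X
    (6,0)@(13, 1): e=[0,36,12] → .  [on edge]
    (2,1)@(5, 3): e=[40,-28,36] → .
    (3,1)@(7, 3): e=[32,-20,36] → .
    (4,1)@(9, 3): e=[24,-12,36] → .
    (5,1)@(11, 3): e=[16,-4,36] → .
    (6,1)@(13, 3): e=[8,4,36] → X
    (7,1)@(15, 3): e=[0,12,36] → .  [on edge]
    (6,2)@(13, 5): e=[16,-28,60] → .
  covered (5 px):
    . . X X X X . .
    . . . . . . X .
    . . . . . . . .
    . . . . . . . .

Result: [12,12,24]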